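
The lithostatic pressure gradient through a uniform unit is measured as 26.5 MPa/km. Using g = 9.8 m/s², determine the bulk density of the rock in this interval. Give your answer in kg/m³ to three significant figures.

ρ = (dP/dz)/g = 26.5 MPa/km / 9.8 m/s² = 26500 Pa/m / 9.8 m/s² = 2704.1 kg/m³

2700 kg/m³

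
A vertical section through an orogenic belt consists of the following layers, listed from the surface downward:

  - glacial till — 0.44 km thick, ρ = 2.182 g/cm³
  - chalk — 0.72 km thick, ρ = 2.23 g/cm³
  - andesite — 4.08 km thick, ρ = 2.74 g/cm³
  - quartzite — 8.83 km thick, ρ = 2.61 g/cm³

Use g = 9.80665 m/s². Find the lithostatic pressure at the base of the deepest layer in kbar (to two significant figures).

glacial till: 2182 kg/m³ × 9.80665 m/s² × 440 m = 9.415×10^6 Pa = 0.09415 kbar
chalk: 2230 kg/m³ × 9.80665 m/s² × 720 m = 1.575×10^7 Pa = 0.1575 kbar
andesite: 2740 kg/m³ × 9.80665 m/s² × 4080 m = 1.096×10^8 Pa = 1.096 kbar
quartzite: 2610 kg/m³ × 9.80665 m/s² × 8830 m = 2.260×10^8 Pa = 2.260 kbar
Total = 0.09415 + 0.1575 + 1.096 + 2.260 = 3.6080 kbar

3.6 kbar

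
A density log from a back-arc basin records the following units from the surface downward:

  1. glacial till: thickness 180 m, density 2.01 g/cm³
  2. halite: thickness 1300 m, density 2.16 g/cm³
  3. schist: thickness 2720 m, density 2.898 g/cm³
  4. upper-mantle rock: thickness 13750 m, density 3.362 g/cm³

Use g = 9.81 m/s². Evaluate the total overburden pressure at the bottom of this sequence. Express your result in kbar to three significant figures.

5.62 kbar

glacial till: 2010 kg/m³ × 9.81 m/s² × 180 m = 3.549×10^6 Pa = 0.03549 kbar
halite: 2160 kg/m³ × 9.81 m/s² × 1300 m = 2.755×10^7 Pa = 0.2755 kbar
schist: 2898 kg/m³ × 9.81 m/s² × 2720 m = 7.733×10^7 Pa = 0.7733 kbar
upper-mantle rock: 3362 kg/m³ × 9.81 m/s² × 13750 m = 4.535×10^8 Pa = 4.535 kbar
Total = 0.03549 + 0.2755 + 0.7733 + 4.535 = 5.6192 kbar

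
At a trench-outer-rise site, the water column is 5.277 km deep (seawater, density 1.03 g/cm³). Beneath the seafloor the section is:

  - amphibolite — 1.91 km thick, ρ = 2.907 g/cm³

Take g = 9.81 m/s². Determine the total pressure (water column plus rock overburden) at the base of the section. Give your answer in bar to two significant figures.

1100 bar

seawater: 1030 kg/m³ × 9.81 m/s² × 5277 m = 5.332×10^7 Pa = 533.2 bar
amphibolite: 2907 kg/m³ × 9.81 m/s² × 1910 m = 5.447×10^7 Pa = 544.7 bar
Total = 533.2 + 544.7 = 1077.9 bar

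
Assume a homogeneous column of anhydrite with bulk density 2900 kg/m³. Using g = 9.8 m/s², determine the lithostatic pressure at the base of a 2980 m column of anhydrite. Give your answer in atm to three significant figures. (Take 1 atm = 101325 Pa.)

836 atm

anhydrite: 2900 kg/m³ × 9.8 m/s² × 2980 m = 8.469×10^7 Pa = 835.8 atm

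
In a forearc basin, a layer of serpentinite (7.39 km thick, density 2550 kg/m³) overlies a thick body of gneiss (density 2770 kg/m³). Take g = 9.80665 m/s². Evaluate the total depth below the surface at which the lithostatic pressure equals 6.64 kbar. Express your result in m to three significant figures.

25000 m

Pressure at base of upper layers: 2550×9.80665×7390 = 1.848×10^8 Pa = 1.848 kbar
Remaining pressure to be supplied by gneiss: 6.640×10^8 − 1.848×10^8 = 4.792×10^8 Pa
Additional depth in gneiss = 4.792×10^8 Pa / (2770 kg/m³ × 9.80665 m/s²) = 17641 m
Total depth = 7390 m + 17641 m = 25031 m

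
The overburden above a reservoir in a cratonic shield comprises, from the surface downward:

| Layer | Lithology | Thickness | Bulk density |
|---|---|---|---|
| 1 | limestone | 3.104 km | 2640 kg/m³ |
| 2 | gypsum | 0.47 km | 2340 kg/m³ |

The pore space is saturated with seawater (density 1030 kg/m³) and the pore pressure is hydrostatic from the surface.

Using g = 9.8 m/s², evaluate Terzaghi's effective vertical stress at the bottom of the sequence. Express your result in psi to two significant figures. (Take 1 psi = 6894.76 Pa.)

8000 psi

Overburden (lithostatic) stress σ_v:
limestone: 2640 kg/m³ × 9.8 m/s² × 3104 m = 8.031×10^7 Pa = 80.31 MPa
gypsum: 2340 kg/m³ × 9.8 m/s² × 470 m = 1.078×10^7 Pa = 10.78 MPa
Total = 80.31 + 10.78 = 91.085 MPa
Pore pressure P_p = 1030 kg/m³ × 9.8 m/s² × 3574 m = 3.608×10^7 Pa = 36.08 MPa
Effective stress σ' = σ_v − P_p = 91.08 − 36.08 = 55.009 MPa = 7978.3 psi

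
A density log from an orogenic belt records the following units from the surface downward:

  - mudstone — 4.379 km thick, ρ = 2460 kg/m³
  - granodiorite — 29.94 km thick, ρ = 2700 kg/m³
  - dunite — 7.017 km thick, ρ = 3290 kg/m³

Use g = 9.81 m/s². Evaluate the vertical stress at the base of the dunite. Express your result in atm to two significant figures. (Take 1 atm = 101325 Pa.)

11000 atm

mudstone: 2460 kg/m³ × 9.81 m/s² × 4379 m = 1.057×10^8 Pa = 1043 atm
granodiorite: 2700 kg/m³ × 9.81 m/s² × 29940 m = 7.930×10^8 Pa = 7827 atm
dunite: 3290 kg/m³ × 9.81 m/s² × 7017 m = 2.265×10^8 Pa = 2235 atm
Total = 1043 + 7827 + 2235 = 11105 atm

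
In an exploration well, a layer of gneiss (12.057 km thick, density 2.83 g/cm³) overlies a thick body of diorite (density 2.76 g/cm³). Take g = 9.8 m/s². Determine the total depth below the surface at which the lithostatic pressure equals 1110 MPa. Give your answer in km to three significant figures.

Pressure at base of upper layers: 2830×9.8×12057 = 3.344×10^8 Pa = 334.4 MPa
Remaining pressure to be supplied by diorite: 1.110×10^9 − 3.344×10^8 = 7.756×10^8 Pa
Additional depth in diorite = 7.756×10^8 Pa / (2760 kg/m³ × 9.8 m/s²) = 28675 m
Total depth = 12057 m + 28675 m = 40732 m
= 40.732 km

40.7 km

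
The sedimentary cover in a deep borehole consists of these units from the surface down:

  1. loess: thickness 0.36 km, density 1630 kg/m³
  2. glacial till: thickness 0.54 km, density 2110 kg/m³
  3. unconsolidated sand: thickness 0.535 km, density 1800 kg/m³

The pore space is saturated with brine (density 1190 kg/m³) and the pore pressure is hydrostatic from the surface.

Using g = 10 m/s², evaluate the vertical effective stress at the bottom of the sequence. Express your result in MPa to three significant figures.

Overburden (lithostatic) stress σ_v:
loess: 1630 kg/m³ × 10 m/s² × 360 m = 5.868×10^6 Pa = 5.868 MPa
glacial till: 2110 kg/m³ × 10 m/s² × 540 m = 1.139×10^7 Pa = 11.39 MPa
unconsolidated sand: 1800 kg/m³ × 10 m/s² × 535 m = 9.630×10^6 Pa = 9.630 MPa
Total = 5.868 + 11.39 + 9.630 = 26.892 MPa
Pore pressure P_p = 1190 kg/m³ × 10 m/s² × 1435 m = 1.708×10^7 Pa = 17.08 MPa
Effective stress σ' = σ_v − P_p = 26.89 − 17.08 = 9.8155 MPa

9.82 MPa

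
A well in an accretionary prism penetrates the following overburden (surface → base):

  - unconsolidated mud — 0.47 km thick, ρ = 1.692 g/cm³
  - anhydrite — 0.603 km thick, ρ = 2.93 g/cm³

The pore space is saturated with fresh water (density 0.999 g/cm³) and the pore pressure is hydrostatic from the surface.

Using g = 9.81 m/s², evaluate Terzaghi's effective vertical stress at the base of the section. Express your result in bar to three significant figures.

146 bar

Overburden (lithostatic) stress σ_v:
unconsolidated mud: 1692 kg/m³ × 9.81 m/s² × 470 m = 7.801×10^6 Pa = 7.801 MPa
anhydrite: 2930 kg/m³ × 9.81 m/s² × 603 m = 1.733×10^7 Pa = 17.33 MPa
Total = 7.801 + 17.33 = 25.134 MPa
Pore pressure P_p = 999 kg/m³ × 9.81 m/s² × 1073 m = 1.052×10^7 Pa = 10.52 MPa
Effective stress σ' = σ_v − P_p = 25.13 − 10.52 = 14.618 MPa = 146.18 bar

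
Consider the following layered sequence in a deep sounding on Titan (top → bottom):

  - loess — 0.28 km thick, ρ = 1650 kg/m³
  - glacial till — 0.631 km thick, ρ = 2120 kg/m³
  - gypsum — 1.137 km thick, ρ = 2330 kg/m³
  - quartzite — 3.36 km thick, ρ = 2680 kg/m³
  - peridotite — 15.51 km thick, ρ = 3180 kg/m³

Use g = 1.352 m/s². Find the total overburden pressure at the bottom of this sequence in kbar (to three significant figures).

0.849 kbar

loess: 1650 kg/m³ × 1.352 m/s² × 280 m = 6.246×10^5 Pa = 6.246×10^-3 kbar
glacial till: 2120 kg/m³ × 1.352 m/s² × 631 m = 1.809×10^6 Pa = 0.01809 kbar
gypsum: 2330 kg/m³ × 1.352 m/s² × 1137 m = 3.582×10^6 Pa = 0.03582 kbar
quartzite: 2680 kg/m³ × 1.352 m/s² × 3360 m = 1.217×10^7 Pa = 0.1217 kbar
peridotite: 3180 kg/m³ × 1.352 m/s² × 15510 m = 6.668×10^7 Pa = 0.6668 kbar
Total = 6.246×10^-3 + 0.01809 + 0.03582 + 0.1217 + 0.6668 = 0.84873 kbar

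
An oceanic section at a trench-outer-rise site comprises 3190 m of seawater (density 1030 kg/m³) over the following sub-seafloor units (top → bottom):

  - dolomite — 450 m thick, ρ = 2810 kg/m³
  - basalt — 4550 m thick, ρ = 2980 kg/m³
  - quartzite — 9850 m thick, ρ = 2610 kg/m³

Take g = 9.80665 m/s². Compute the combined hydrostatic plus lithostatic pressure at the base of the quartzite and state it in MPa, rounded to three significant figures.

seawater: 1030 kg/m³ × 9.80665 m/s² × 3190 m = 3.222×10^7 Pa = 32.22 MPa
dolomite: 2810 kg/m³ × 9.80665 m/s² × 450 m = 1.240×10^7 Pa = 12.40 MPa
basalt: 2980 kg/m³ × 9.80665 m/s² × 4550 m = 1.330×10^8 Pa = 133.0 MPa
quartzite: 2610 kg/m³ × 9.80665 m/s² × 9850 m = 2.521×10^8 Pa = 252.1 MPa
Total = 32.22 + 12.40 + 133.0 + 252.1 = 429.70 MPa

430 MPa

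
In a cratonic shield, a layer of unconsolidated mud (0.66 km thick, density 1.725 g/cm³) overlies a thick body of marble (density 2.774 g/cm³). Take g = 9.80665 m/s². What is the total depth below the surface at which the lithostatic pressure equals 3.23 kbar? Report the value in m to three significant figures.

12100 m

Pressure at base of upper layers: 1725×9.80665×660 = 1.116×10^7 Pa = 0.1116 kbar
Remaining pressure to be supplied by marble: 3.230×10^8 − 1.116×10^7 = 3.118×10^8 Pa
Additional depth in marble = 3.118×10^8 Pa / (2774 kg/m³ × 9.80665 m/s²) = 11463 m
Total depth = 660 m + 11463 m = 12123 m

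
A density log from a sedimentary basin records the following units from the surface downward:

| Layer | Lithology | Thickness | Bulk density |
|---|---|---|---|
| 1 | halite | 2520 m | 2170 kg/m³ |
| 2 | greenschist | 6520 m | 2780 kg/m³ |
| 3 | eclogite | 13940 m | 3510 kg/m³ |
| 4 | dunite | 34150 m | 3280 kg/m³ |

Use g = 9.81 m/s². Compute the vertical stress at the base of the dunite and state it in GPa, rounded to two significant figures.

halite: 2170 kg/m³ × 9.81 m/s² × 2520 m = 5.365×10^7 Pa = 0.05365 GPa
greenschist: 2780 kg/m³ × 9.81 m/s² × 6520 m = 1.778×10^8 Pa = 0.1778 GPa
eclogite: 3510 kg/m³ × 9.81 m/s² × 13940 m = 4.800×10^8 Pa = 0.4800 GPa
dunite: 3280 kg/m³ × 9.81 m/s² × 34150 m = 1.099×10^9 Pa = 1.099 GPa
Total = 0.05365 + 0.1778 + 0.4800 + 1.099 = 1.8103 GPa

1.8 GPa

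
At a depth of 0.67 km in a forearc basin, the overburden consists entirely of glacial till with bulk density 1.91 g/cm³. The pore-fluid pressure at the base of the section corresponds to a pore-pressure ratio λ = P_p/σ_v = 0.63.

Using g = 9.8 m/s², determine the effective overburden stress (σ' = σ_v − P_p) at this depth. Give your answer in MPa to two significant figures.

4.6 MPa

Overburden (lithostatic) stress σ_v:
glacial till: 1910 kg/m³ × 9.8 m/s² × 670 m = 1.254×10^7 Pa = 12.54 MPa
Pore pressure P_p = λ·σ_v = 0.63 × 12.54 MPa = 7.901 MPa
Effective stress σ' = σ_v − P_p = 12.54 − 7.901 = 4.6402 MPa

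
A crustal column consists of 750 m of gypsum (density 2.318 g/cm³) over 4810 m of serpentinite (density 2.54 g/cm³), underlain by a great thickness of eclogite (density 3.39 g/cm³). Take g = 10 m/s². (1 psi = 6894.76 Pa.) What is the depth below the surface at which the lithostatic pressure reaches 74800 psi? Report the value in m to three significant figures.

16700 m

Pressure at base of upper layers: 2318×10×750 + 2540×10×4810 = 1.396×10^8 Pa = 20241 psi
Remaining pressure to be supplied by eclogite: 5.157×10^8 − 1.396×10^8 = 3.762×10^8 Pa
Additional depth in eclogite = 3.762×10^8 Pa / (3390 kg/m³ × 10 m/s²) = 11096 m
Total depth = 5560 m + 11096 m = 16656 m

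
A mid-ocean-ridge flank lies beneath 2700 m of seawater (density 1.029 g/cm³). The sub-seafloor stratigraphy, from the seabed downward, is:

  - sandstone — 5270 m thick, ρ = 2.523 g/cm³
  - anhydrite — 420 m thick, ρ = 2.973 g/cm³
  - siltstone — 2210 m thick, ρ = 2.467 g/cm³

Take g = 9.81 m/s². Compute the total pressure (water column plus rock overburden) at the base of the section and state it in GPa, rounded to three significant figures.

seawater: 1029 kg/m³ × 9.81 m/s² × 2700 m = 2.726×10^7 Pa = 0.02726 GPa
sandstone: 2523 kg/m³ × 9.81 m/s² × 5270 m = 1.304×10^8 Pa = 0.1304 GPa
anhydrite: 2973 kg/m³ × 9.81 m/s² × 420 m = 1.225×10^7 Pa = 0.01225 GPa
siltstone: 2467 kg/m³ × 9.81 m/s² × 2210 m = 5.348×10^7 Pa = 0.05348 GPa
Total = 0.02726 + 0.1304 + 0.01225 + 0.05348 = 0.22343 GPa

0.223 GPa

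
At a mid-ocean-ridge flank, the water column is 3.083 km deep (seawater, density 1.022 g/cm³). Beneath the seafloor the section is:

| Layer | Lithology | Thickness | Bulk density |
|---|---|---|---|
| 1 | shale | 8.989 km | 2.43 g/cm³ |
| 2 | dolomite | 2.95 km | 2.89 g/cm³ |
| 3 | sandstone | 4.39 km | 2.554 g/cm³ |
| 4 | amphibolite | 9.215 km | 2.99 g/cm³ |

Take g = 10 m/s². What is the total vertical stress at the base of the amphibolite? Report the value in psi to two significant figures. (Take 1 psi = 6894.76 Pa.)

100000 psi

seawater: 1022 kg/m³ × 10 m/s² × 3083 m = 3.151×10^7 Pa = 4570 psi
shale: 2430 kg/m³ × 10 m/s² × 8989 m = 2.184×10^8 Pa = 31681 psi
dolomite: 2890 kg/m³ × 10 m/s² × 2950 m = 8.525×10^7 Pa = 12365 psi
sandstone: 2554 kg/m³ × 10 m/s² × 4390 m = 1.121×10^8 Pa = 16262 psi
amphibolite: 2990 kg/m³ × 10 m/s² × 9215 m = 2.755×10^8 Pa = 39962 psi
Total = 4570 + 31681 + 12365 + 16262 + 39962 = 1.0484×10^5 psi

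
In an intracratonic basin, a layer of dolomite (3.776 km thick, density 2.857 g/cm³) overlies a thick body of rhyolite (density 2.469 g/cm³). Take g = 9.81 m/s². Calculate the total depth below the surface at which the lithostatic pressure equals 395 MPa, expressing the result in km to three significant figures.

Pressure at base of upper layers: 2857×9.81×3776 = 1.058×10^8 Pa = 105.8 MPa
Remaining pressure to be supplied by rhyolite: 3.950×10^8 − 1.058×10^8 = 2.892×10^8 Pa
Additional depth in rhyolite = 2.892×10^8 Pa / (2469 kg/m³ × 9.81 m/s²) = 11939 m
Total depth = 3776 m + 11939 m = 15715 m
= 15.715 km

15.7 km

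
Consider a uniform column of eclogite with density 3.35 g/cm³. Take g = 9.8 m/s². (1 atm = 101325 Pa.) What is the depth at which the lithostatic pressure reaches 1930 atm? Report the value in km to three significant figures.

5.96 km

h = P/(ρg) = 1930 atm / (3350 kg/m³ × 9.8 m/s²) = 1.956×10^8 Pa / 32830 Pa/m = 5956.7 m
= 5.9567 km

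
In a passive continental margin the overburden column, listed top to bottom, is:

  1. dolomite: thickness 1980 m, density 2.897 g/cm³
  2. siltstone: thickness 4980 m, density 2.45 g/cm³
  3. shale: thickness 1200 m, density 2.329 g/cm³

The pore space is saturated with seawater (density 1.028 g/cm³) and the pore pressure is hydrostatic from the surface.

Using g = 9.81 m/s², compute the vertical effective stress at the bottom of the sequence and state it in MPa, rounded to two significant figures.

120 MPa

Overburden (lithostatic) stress σ_v:
dolomite: 2897 kg/m³ × 9.81 m/s² × 1980 m = 5.627×10^7 Pa = 56.27 MPa
siltstone: 2450 kg/m³ × 9.81 m/s² × 4980 m = 1.197×10^8 Pa = 119.7 MPa
shale: 2329 kg/m³ × 9.81 m/s² × 1200 m = 2.742×10^7 Pa = 27.42 MPa
Total = 56.27 + 119.7 + 27.42 = 203.38 MPa
Pore pressure P_p = 1028 kg/m³ × 9.81 m/s² × 8160 m = 8.229×10^7 Pa = 82.29 MPa
Effective stress σ' = σ_v − P_p = 203.4 − 82.29 = 121.09 MPa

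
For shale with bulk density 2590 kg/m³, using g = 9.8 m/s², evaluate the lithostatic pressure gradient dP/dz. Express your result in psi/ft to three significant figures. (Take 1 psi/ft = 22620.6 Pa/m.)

dP/dz = ρg = 2590 kg/m³ × 9.8 m/s² = 25382 Pa/m
= 25382 Pa/m × (1 psi/ft / 22621 Pa/m) = 1.1221 psi/ft

1.12 psi/ft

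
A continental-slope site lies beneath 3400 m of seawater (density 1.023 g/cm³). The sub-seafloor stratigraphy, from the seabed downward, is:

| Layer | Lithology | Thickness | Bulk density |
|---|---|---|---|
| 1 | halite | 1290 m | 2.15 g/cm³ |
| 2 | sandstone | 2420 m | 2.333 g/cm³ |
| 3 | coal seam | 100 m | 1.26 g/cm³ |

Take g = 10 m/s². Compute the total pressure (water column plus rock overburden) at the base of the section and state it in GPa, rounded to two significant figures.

seawater: 1023 kg/m³ × 10 m/s² × 3400 m = 3.478×10^7 Pa = 0.03478 GPa
halite: 2150 kg/m³ × 10 m/s² × 1290 m = 2.773×10^7 Pa = 0.02773 GPa
sandstone: 2333 kg/m³ × 10 m/s² × 2420 m = 5.646×10^7 Pa = 0.05646 GPa
coal seam: 1260 kg/m³ × 10 m/s² × 100 m = 1.260×10^6 Pa = 1.260×10^-3 GPa
Total = 0.03478 + 0.02773 + 0.05646 + 1.260×10^-3 = 0.12024 GPa

0.12 GPa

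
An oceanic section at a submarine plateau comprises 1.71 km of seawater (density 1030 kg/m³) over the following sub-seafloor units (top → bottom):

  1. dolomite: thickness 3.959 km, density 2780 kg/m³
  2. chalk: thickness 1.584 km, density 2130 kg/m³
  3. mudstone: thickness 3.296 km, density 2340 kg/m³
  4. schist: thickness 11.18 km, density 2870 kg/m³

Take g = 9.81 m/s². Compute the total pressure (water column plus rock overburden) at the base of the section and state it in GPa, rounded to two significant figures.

0.55 GPa

seawater: 1030 kg/m³ × 9.81 m/s² × 1710 m = 1.728×10^7 Pa = 0.01728 GPa
dolomite: 2780 kg/m³ × 9.81 m/s² × 3959 m = 1.080×10^8 Pa = 0.1080 GPa
chalk: 2130 kg/m³ × 9.81 m/s² × 1584 m = 3.310×10^7 Pa = 0.03310 GPa
mudstone: 2340 kg/m³ × 9.81 m/s² × 3296 m = 7.566×10^7 Pa = 0.07566 GPa
schist: 2870 kg/m³ × 9.81 m/s² × 11180 m = 3.148×10^8 Pa = 0.3148 GPa
Total = 0.01728 + 0.1080 + 0.03310 + 0.07566 + 0.3148 = 0.54878 GPa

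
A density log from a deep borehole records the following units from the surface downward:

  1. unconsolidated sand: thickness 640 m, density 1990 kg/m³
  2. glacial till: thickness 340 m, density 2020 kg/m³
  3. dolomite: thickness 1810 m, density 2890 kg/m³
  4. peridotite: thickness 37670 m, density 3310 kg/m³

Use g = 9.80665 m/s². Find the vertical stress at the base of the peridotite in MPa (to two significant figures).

unconsolidated sand: 1990 kg/m³ × 9.80665 m/s² × 640 m = 1.249×10^7 Pa = 12.49 MPa
glacial till: 2020 kg/m³ × 9.80665 m/s² × 340 m = 6.735×10^6 Pa = 6.735 MPa
dolomite: 2890 kg/m³ × 9.80665 m/s² × 1810 m = 5.130×10^7 Pa = 51.30 MPa
peridotite: 3310 kg/m³ × 9.80665 m/s² × 37670 m = 1.223×10^9 Pa = 1223 MPa
Total = 12.49 + 6.735 + 51.30 + 1223 = 1293.3 MPa

1300 MPa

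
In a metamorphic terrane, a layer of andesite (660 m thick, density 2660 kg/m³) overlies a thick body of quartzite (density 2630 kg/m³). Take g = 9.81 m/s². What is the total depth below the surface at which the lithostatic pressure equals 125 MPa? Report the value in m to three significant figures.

4840 m

Pressure at base of upper layers: 2660×9.81×660 = 1.722×10^7 Pa = 17.22 MPa
Remaining pressure to be supplied by quartzite: 1.250×10^8 − 1.722×10^7 = 1.078×10^8 Pa
Additional depth in quartzite = 1.078×10^8 Pa / (2630 kg/m³ × 9.81 m/s²) = 4177.4 m
Total depth = 660 m + 4177.4 m = 4837.4 m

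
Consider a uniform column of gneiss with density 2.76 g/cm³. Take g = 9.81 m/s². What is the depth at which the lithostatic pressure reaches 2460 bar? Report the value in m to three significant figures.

9090 m

h = P/(ρg) = 2460 bar / (2760 kg/m³ × 9.81 m/s²) = 2.460×10^8 Pa / 27076 Pa/m = 9085.7 m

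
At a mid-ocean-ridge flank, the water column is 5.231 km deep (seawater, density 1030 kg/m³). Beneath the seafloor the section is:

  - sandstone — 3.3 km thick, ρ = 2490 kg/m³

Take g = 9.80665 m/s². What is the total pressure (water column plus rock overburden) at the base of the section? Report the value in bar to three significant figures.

1330 bar

seawater: 1030 kg/m³ × 9.80665 m/s² × 5231 m = 5.284×10^7 Pa = 528.4 bar
sandstone: 2490 kg/m³ × 9.80665 m/s² × 3300 m = 8.058×10^7 Pa = 805.8 bar
Total = 528.4 + 805.8 = 1334.2 bar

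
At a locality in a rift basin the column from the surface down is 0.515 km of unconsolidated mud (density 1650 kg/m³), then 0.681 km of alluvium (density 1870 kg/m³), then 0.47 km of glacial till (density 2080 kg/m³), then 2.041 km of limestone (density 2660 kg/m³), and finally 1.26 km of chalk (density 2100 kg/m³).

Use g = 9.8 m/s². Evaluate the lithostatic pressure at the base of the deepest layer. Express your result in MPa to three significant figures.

unconsolidated mud: 1650 kg/m³ × 9.8 m/s² × 515 m = 8.328×10^6 Pa = 8.328 MPa
alluvium: 1870 kg/m³ × 9.8 m/s² × 681 m = 1.248×10^7 Pa = 12.48 MPa
glacial till: 2080 kg/m³ × 9.8 m/s² × 470 m = 9.580×10^6 Pa = 9.580 MPa
limestone: 2660 kg/m³ × 9.8 m/s² × 2041 m = 5.320×10^7 Pa = 53.20 MPa
chalk: 2100 kg/m³ × 9.8 m/s² × 1260 m = 2.593×10^7 Pa = 25.93 MPa
Total = 8.328 + 12.48 + 9.580 + 53.20 + 25.93 = 109.52 MPa

110 MPa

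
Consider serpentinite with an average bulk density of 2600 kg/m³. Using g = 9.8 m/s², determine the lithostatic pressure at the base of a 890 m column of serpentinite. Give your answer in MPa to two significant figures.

23 MPa

serpentinite: 2600 kg/m³ × 9.8 m/s² × 890 m = 2.268×10^7 Pa = 22.68 MPa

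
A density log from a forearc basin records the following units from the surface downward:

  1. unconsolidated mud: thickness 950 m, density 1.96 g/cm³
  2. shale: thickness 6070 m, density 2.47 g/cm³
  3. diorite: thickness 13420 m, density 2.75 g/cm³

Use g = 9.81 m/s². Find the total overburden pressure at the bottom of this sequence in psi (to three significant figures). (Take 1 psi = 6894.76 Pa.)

76500 psi

unconsolidated mud: 1960 kg/m³ × 9.81 m/s² × 950 m = 1.827×10^7 Pa = 2649 psi
shale: 2470 kg/m³ × 9.81 m/s² × 6070 m = 1.471×10^8 Pa = 21332 psi
diorite: 2750 kg/m³ × 9.81 m/s² × 13420 m = 3.620×10^8 Pa = 52509 psi
Total = 2649 + 21332 + 52509 = 76491 psi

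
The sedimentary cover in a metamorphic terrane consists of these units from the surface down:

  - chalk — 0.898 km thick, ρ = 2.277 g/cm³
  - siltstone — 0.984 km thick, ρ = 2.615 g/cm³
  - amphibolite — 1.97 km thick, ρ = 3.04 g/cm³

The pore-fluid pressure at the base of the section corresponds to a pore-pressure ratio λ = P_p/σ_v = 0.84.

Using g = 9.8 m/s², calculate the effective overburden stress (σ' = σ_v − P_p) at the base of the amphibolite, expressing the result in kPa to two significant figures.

Overburden (lithostatic) stress σ_v:
chalk: 2277 kg/m³ × 9.8 m/s² × 898 m = 2.004×10^7 Pa = 20.04 MPa
siltstone: 2615 kg/m³ × 9.8 m/s² × 984 m = 2.522×10^7 Pa = 25.22 MPa
amphibolite: 3040 kg/m³ × 9.8 m/s² × 1970 m = 5.869×10^7 Pa = 58.69 MPa
Total = 20.04 + 25.22 + 58.69 = 103.95 MPa
Pore pressure P_p = λ·σ_v = 0.84 × 103.9 MPa = 87.31 MPa
Effective stress σ' = σ_v − P_p = 103.9 − 87.31 = 16.631 MPa = 16631 kPa

17000 kPa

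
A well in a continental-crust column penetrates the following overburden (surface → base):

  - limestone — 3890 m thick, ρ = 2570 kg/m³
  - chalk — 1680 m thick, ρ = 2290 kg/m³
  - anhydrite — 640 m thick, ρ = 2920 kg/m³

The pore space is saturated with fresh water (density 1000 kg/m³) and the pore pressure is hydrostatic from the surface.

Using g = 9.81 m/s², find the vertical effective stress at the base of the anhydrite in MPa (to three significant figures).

93.2 MPa

Overburden (lithostatic) stress σ_v:
limestone: 2570 kg/m³ × 9.81 m/s² × 3890 m = 9.807×10^7 Pa = 98.07 MPa
chalk: 2290 kg/m³ × 9.81 m/s² × 1680 m = 3.774×10^7 Pa = 37.74 MPa
anhydrite: 2920 kg/m³ × 9.81 m/s² × 640 m = 1.833×10^7 Pa = 18.33 MPa
Total = 98.07 + 37.74 + 18.33 = 154.15 MPa
Pore pressure P_p = 1000 kg/m³ × 9.81 m/s² × 6210 m = 6.092×10^7 Pa = 60.92 MPa
Effective stress σ' = σ_v − P_p = 154.1 − 60.92 = 93.227 MPa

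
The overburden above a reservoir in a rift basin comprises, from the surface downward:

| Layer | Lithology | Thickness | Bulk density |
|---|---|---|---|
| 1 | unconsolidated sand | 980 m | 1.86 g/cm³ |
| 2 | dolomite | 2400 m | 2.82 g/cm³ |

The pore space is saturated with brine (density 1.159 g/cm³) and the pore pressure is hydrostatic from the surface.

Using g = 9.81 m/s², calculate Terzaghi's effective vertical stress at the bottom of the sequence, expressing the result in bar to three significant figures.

458 bar

Overburden (lithostatic) stress σ_v:
unconsolidated sand: 1860 kg/m³ × 9.81 m/s² × 980 m = 1.788×10^7 Pa = 17.88 MPa
dolomite: 2820 kg/m³ × 9.81 m/s² × 2400 m = 6.639×10^7 Pa = 66.39 MPa
Total = 17.88 + 66.39 = 84.276 MPa
Pore pressure P_p = 1159 kg/m³ × 9.81 m/s² × 3380 m = 3.843×10^7 Pa = 38.43 MPa
Effective stress σ' = σ_v − P_p = 84.28 − 38.43 = 45.846 MPa = 458.46 bar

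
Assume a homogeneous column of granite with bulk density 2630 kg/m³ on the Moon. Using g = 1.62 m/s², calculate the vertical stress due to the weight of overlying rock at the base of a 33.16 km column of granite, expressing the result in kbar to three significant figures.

1.41 kbar

granite: 2630 kg/m³ × 1.62 m/s² × 33160 m = 1.413×10^8 Pa = 1.413 kbar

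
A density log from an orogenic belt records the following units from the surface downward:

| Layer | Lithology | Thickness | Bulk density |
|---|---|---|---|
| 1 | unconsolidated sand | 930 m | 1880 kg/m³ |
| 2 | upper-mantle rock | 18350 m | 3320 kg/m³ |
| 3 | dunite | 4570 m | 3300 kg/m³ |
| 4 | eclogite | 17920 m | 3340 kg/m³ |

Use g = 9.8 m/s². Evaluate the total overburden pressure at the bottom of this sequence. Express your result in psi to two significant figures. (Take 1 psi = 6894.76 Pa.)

200000 psi

unconsolidated sand: 1880 kg/m³ × 9.8 m/s² × 930 m = 1.713×10^7 Pa = 2485 psi
upper-mantle rock: 3320 kg/m³ × 9.8 m/s² × 18350 m = 5.970×10^8 Pa = 86593 psi
dunite: 3300 kg/m³ × 9.8 m/s² × 4570 m = 1.478×10^8 Pa = 21436 psi
eclogite: 3340 kg/m³ × 9.8 m/s² × 17920 m = 5.866×10^8 Pa = 85073 psi
Total = 2485 + 86593 + 21436 + 85073 = 1.9559×10^5 psi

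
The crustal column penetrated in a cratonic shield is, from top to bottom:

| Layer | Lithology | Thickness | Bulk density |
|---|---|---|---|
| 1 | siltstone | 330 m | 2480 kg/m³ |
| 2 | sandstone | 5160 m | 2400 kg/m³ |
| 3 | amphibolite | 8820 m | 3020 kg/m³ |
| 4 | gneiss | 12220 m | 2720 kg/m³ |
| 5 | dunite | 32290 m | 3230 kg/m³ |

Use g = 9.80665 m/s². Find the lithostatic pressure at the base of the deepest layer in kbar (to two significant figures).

siltstone: 2480 kg/m³ × 9.80665 m/s² × 330 m = 8.026×10^6 Pa = 0.08026 kbar
sandstone: 2400 kg/m³ × 9.80665 m/s² × 5160 m = 1.214×10^8 Pa = 1.214 kbar
amphibolite: 3020 kg/m³ × 9.80665 m/s² × 8820 m = 2.612×10^8 Pa = 2.612 kbar
gneiss: 2720 kg/m³ × 9.80665 m/s² × 12220 m = 3.260×10^8 Pa = 3.260 kbar
dunite: 3230 kg/m³ × 9.80665 m/s² × 32290 m = 1.023×10^9 Pa = 10.23 kbar
Total = 0.08026 + 1.214 + 2.612 + 3.260 + 10.23 = 17.394 kbar

17 kbar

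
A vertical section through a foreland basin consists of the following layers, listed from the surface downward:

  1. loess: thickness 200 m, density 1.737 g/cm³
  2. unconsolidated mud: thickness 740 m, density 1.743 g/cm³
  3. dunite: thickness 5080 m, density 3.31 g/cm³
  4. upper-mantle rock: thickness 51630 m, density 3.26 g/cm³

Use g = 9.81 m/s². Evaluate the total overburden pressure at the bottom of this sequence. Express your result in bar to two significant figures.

loess: 1737 kg/m³ × 9.81 m/s² × 200 m = 3.408×10^6 Pa = 34.08 bar
unconsolidated mud: 1743 kg/m³ × 9.81 m/s² × 740 m = 1.265×10^7 Pa = 126.5 bar
dunite: 3310 kg/m³ × 9.81 m/s² × 5080 m = 1.650×10^8 Pa = 1650 bar
upper-mantle rock: 3260 kg/m³ × 9.81 m/s² × 51630 m = 1.651×10^9 Pa = 16512 bar
Total = 34.08 + 126.5 + 1650 + 16512 = 18322 bar

18000 bar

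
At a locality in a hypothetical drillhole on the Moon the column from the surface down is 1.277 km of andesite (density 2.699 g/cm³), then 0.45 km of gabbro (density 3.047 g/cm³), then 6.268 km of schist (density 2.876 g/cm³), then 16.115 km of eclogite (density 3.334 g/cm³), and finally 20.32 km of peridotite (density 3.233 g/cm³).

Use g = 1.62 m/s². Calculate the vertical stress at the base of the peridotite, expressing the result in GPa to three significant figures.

0.230 GPa

andesite: 2699 kg/m³ × 1.62 m/s² × 1277 m = 5.584×10^6 Pa = 5.584×10^-3 GPa
gabbro: 3047 kg/m³ × 1.62 m/s² × 450 m = 2.221×10^6 Pa = 2.221×10^-3 GPa
schist: 2876 kg/m³ × 1.62 m/s² × 6268 m = 2.920×10^7 Pa = 0.02920 GPa
eclogite: 3334 kg/m³ × 1.62 m/s² × 16115 m = 8.704×10^7 Pa = 0.08704 GPa
peridotite: 3233 kg/m³ × 1.62 m/s² × 20320 m = 1.064×10^8 Pa = 0.1064 GPa
Total = 5.584×10^-3 + 2.221×10^-3 + 0.02920 + 0.08704 + 0.1064 = 0.23047 GPa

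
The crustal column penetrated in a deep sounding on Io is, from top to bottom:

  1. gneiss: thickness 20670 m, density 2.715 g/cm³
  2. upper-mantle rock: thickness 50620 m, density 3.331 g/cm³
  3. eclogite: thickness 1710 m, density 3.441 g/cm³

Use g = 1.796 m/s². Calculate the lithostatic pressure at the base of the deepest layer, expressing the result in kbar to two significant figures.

4.1 kbar

gneiss: 2715 kg/m³ × 1.796 m/s² × 20670 m = 1.008×10^8 Pa = 1.008 kbar
upper-mantle rock: 3331 kg/m³ × 1.796 m/s² × 50620 m = 3.028×10^8 Pa = 3.028 kbar
eclogite: 3441 kg/m³ × 1.796 m/s² × 1710 m = 1.057×10^7 Pa = 0.1057 kbar
Total = 1.008 + 3.028 + 0.1057 = 4.1419 kbar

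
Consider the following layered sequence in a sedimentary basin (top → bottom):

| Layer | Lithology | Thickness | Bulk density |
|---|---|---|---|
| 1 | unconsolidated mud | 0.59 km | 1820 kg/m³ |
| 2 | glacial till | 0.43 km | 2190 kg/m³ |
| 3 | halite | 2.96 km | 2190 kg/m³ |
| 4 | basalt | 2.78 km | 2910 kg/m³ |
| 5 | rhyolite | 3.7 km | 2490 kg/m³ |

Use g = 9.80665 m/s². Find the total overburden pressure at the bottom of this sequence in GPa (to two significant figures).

unconsolidated mud: 1820 kg/m³ × 9.80665 m/s² × 590 m = 1.053×10^7 Pa = 0.01053 GPa
glacial till: 2190 kg/m³ × 9.80665 m/s² × 430 m = 9.235×10^6 Pa = 9.235×10^-3 GPa
halite: 2190 kg/m³ × 9.80665 m/s² × 2960 m = 6.357×10^7 Pa = 0.06357 GPa
basalt: 2910 kg/m³ × 9.80665 m/s² × 2780 m = 7.933×10^7 Pa = 0.07933 GPa
rhyolite: 2490 kg/m³ × 9.80665 m/s² × 3700 m = 9.035×10^7 Pa = 0.09035 GPa
Total = 0.01053 + 9.235×10^-3 + 0.06357 + 0.07933 + 0.09035 = 0.25302 GPa

0.25 GPa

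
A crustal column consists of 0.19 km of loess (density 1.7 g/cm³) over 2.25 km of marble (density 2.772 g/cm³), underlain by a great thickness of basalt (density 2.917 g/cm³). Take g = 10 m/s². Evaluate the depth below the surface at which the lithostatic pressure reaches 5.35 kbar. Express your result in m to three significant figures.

18500 m

Pressure at base of upper layers: 1700×10×190 + 2772×10×2250 = 6.560×10^7 Pa = 0.6560 kbar
Remaining pressure to be supplied by basalt: 5.350×10^8 − 6.560×10^7 = 4.694×10^8 Pa
Additional depth in basalt = 4.694×10^8 Pa / (2917 kg/m³ × 10 m/s²) = 16092 m
Total depth = 2440 m + 16092 m = 18532 m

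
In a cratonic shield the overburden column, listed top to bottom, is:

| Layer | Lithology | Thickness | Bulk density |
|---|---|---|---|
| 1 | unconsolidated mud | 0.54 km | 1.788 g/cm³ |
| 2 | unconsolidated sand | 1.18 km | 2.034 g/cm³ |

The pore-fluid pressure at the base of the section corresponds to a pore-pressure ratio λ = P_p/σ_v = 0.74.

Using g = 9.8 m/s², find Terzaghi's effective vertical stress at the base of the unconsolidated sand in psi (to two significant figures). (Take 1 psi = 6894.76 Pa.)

Overburden (lithostatic) stress σ_v:
unconsolidated mud: 1788 kg/m³ × 9.8 m/s² × 540 m = 9.462×10^6 Pa = 9.462 MPa
unconsolidated sand: 2034 kg/m³ × 9.8 m/s² × 1180 m = 2.352×10^7 Pa = 23.52 MPa
Total = 9.462 + 23.52 = 32.983 MPa
Pore pressure P_p = λ·σ_v = 0.74 × 32.98 MPa = 24.41 MPa
Effective stress σ' = σ_v − P_p = 32.98 − 24.41 = 8.5757 MPa = 1243.8 psi

1200 psi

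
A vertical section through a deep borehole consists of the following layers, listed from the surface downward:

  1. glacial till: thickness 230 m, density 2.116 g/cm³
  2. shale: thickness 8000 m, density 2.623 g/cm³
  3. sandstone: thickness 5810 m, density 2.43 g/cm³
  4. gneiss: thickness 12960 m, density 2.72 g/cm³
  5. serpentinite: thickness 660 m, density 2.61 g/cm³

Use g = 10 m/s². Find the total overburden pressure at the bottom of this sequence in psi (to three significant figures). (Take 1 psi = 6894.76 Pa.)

105000 psi

glacial till: 2116 kg/m³ × 10 m/s² × 230 m = 4.867×10^6 Pa = 705.9 psi
shale: 2623 kg/m³ × 10 m/s² × 8000 m = 2.098×10^8 Pa = 30435 psi
sandstone: 2430 kg/m³ × 10 m/s² × 5810 m = 1.412×10^8 Pa = 20477 psi
gneiss: 2720 kg/m³ × 10 m/s² × 12960 m = 3.525×10^8 Pa = 51128 psi
serpentinite: 2610 kg/m³ × 10 m/s² × 660 m = 1.723×10^7 Pa = 2498 psi
Total = 705.9 + 30435 + 20477 + 51128 + 2498 = 1.0524×10^5 psi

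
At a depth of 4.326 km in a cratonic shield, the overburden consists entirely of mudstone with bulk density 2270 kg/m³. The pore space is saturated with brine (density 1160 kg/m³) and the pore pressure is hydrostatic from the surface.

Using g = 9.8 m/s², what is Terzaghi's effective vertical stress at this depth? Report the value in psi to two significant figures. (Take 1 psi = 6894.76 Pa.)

Overburden (lithostatic) stress σ_v:
mudstone: 2270 kg/m³ × 9.8 m/s² × 4326 m = 9.624×10^7 Pa = 96.24 MPa
Pore pressure P_p = 1160 kg/m³ × 9.8 m/s² × 4326 m = 4.918×10^7 Pa = 49.18 MPa
Effective stress σ' = σ_v − P_p = 96.24 − 49.18 = 47.058 MPa = 6825.2 psi

6800 psi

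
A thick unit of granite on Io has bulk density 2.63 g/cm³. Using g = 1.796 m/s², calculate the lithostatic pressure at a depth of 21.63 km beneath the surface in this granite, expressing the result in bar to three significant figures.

1020 bar

granite: 2630 kg/m³ × 1.796 m/s² × 21630 m = 1.022×10^8 Pa = 1022 bar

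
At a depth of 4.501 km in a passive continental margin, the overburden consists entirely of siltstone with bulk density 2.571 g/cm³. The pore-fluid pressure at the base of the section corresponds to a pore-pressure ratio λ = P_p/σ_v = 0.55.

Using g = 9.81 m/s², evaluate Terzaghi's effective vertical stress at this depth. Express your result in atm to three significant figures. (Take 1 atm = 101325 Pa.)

Overburden (lithostatic) stress σ_v:
siltstone: 2571 kg/m³ × 9.81 m/s² × 4501 m = 1.135×10^8 Pa = 113.5 MPa
Pore pressure P_p = λ·σ_v = 0.55 × 113.5 MPa = 62.44 MPa
Effective stress σ' = σ_v − P_p = 113.5 − 62.44 = 51.085 MPa = 504.17 atm

504 atm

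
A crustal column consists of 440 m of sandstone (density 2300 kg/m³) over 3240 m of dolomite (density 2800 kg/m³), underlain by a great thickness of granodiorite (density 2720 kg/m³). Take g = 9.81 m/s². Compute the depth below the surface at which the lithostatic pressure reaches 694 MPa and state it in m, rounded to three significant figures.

Pressure at base of upper layers: 2300×9.81×440 + 2800×9.81×3240 = 9.892×10^7 Pa = 98.92 MPa
Remaining pressure to be supplied by granodiorite: 6.940×10^8 − 9.892×10^7 = 5.951×10^8 Pa
Additional depth in granodiorite = 5.951×10^8 Pa / (2720 kg/m³ × 9.81 m/s²) = 22302 m
Total depth = 3680 m + 22302 m = 25982 m

26000 m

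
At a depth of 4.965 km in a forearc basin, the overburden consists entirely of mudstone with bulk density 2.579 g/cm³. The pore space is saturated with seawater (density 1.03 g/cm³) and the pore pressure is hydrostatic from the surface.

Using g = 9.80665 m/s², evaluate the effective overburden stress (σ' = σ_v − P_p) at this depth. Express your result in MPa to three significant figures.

75.4 MPa

Overburden (lithostatic) stress σ_v:
mudstone: 2579 kg/m³ × 9.80665 m/s² × 4965 m = 1.256×10^8 Pa = 125.6 MPa
Pore pressure P_p = 1030 kg/m³ × 9.80665 m/s² × 4965 m = 5.015×10^7 Pa = 50.15 MPa
Effective stress σ' = σ_v − P_p = 125.6 − 50.15 = 75.421 MPa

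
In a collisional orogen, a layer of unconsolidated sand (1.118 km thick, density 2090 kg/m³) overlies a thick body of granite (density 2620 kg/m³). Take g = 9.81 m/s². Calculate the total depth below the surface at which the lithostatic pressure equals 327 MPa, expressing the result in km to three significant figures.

12.9 km

Pressure at base of upper layers: 2090×9.81×1118 = 2.292×10^7 Pa = 22.92 MPa
Remaining pressure to be supplied by granite: 3.270×10^8 − 2.292×10^7 = 3.041×10^8 Pa
Additional depth in granite = 3.041×10^8 Pa / (2620 kg/m³ × 9.81 m/s²) = 11831 m
Total depth = 1118 m + 11831 m = 12949 m
= 12.949 km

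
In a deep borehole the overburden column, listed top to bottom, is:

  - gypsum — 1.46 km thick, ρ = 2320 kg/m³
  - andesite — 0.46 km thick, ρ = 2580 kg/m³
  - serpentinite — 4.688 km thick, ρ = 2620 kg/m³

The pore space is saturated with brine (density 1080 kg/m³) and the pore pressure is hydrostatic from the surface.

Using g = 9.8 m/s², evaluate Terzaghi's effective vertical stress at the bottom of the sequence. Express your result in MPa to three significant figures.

95.3 MPa

Overburden (lithostatic) stress σ_v:
gypsum: 2320 kg/m³ × 9.8 m/s² × 1460 m = 3.319×10^7 Pa = 33.19 MPa
andesite: 2580 kg/m³ × 9.8 m/s² × 460 m = 1.163×10^7 Pa = 11.63 MPa
serpentinite: 2620 kg/m³ × 9.8 m/s² × 4688 m = 1.204×10^8 Pa = 120.4 MPa
Total = 33.19 + 11.63 + 120.4 = 165.19 MPa
Pore pressure P_p = 1080 kg/m³ × 9.8 m/s² × 6608 m = 6.994×10^7 Pa = 69.94 MPa
Effective stress σ' = σ_v − P_p = 165.2 − 69.94 = 95.255 MPa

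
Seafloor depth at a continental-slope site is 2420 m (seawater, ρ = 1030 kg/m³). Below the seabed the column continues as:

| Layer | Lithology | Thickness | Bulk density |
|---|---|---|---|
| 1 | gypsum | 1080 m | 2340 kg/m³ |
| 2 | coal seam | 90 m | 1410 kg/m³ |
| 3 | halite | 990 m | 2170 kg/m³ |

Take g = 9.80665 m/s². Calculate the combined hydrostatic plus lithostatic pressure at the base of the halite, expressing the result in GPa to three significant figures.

seawater: 1030 kg/m³ × 9.80665 m/s² × 2420 m = 2.444×10^7 Pa = 0.02444 GPa
gypsum: 2340 kg/m³ × 9.80665 m/s² × 1080 m = 2.478×10^7 Pa = 0.02478 GPa
coal seam: 1410 kg/m³ × 9.80665 m/s² × 90 m = 1.244×10^6 Pa = 1.244×10^-3 GPa
halite: 2170 kg/m³ × 9.80665 m/s² × 990 m = 2.107×10^7 Pa = 0.02107 GPa
Total = 0.02444 + 0.02478 + 1.244×10^-3 + 0.02107 = 0.071540 GPa

0.0715 GPa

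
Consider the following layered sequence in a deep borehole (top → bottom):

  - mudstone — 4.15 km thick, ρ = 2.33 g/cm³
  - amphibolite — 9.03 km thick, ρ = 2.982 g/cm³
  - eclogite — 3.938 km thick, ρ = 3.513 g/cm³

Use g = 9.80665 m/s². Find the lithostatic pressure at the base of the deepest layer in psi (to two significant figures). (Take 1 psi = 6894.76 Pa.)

mudstone: 2330 kg/m³ × 9.80665 m/s² × 4150 m = 9.483×10^7 Pa = 13753 psi
amphibolite: 2982 kg/m³ × 9.80665 m/s² × 9030 m = 2.641×10^8 Pa = 38300 psi
eclogite: 3513 kg/m³ × 9.80665 m/s² × 3938 m = 1.357×10^8 Pa = 19677 psi
Total = 13753 + 38300 + 19677 = 71730 psi

72000 psi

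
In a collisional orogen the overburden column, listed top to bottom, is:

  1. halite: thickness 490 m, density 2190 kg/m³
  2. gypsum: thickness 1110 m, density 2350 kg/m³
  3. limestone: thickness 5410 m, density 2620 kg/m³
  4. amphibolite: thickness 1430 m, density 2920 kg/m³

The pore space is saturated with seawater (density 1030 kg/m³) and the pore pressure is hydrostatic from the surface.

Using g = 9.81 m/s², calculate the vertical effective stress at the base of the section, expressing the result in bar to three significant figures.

1310 bar

Overburden (lithostatic) stress σ_v:
halite: 2190 kg/m³ × 9.81 m/s² × 490 m = 1.053×10^7 Pa = 10.53 MPa
gypsum: 2350 kg/m³ × 9.81 m/s² × 1110 m = 2.559×10^7 Pa = 25.59 MPa
limestone: 2620 kg/m³ × 9.81 m/s² × 5410 m = 1.390×10^8 Pa = 139.0 MPa
amphibolite: 2920 kg/m³ × 9.81 m/s² × 1430 m = 4.096×10^7 Pa = 40.96 MPa
Total = 10.53 + 25.59 + 139.0 + 40.96 = 216.13 MPa
Pore pressure P_p = 1030 kg/m³ × 9.81 m/s² × 8440 m = 8.528×10^7 Pa = 85.28 MPa
Effective stress σ' = σ_v − P_p = 216.1 − 85.28 = 130.85 MPa = 1308.5 bar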